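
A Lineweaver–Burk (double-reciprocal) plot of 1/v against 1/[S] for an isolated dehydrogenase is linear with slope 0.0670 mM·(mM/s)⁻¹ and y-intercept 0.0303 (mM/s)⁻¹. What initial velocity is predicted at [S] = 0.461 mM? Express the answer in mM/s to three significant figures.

5.69 mM/s

The y-intercept is 1/Vmax, so Vmax = 1/0.0303 = 33.0 mM/s.
The slope is Km/Vmax, so Km = 0.0670 × 33.0 = 2.21 mM.
Then v = 33.0 × 0.461/(2.21 + 0.461) = 5.69 mM/s.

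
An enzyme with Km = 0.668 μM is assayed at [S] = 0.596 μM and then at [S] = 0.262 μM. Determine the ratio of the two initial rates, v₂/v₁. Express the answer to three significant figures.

0.597

Since Vmax cancels, v₂/v₁ = [S]₂(Km+[S]₁) / [S]₁(Km+[S]₂).
= 0.262×(0.668+0.596) / (0.596×(0.668+0.262)) = 0.3312/0.5543 = 0.597.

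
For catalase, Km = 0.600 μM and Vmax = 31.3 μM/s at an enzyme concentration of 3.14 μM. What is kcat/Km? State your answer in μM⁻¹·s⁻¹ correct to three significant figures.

16.6 μM⁻¹·s⁻¹

kcat = Vmax/[E]total = 31.3/3.14 = 9.97 s⁻¹.
kcat/Km = 9.97/0.600 = 16.6 μM⁻¹·s⁻¹.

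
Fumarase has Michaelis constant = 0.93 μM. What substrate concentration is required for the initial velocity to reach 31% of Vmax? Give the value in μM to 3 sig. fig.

0.418 μM

v/Vmax = [S]/(Km+[S]) = 0.31, so [S] = Km·0.31/(1 − 0.31) = 0.93 × 0.4493.
[S] = 0.418 μM.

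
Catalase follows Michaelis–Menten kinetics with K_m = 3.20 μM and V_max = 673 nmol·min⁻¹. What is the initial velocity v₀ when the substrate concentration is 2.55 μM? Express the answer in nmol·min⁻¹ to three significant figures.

298 nmol·min⁻¹

[S]/(Km+[S]) = 2.55/5.750 = 0.4435, the fractional saturation.
v = 0.4435 × Vmax = 0.4435 × 673 = 298 nmol·min⁻¹.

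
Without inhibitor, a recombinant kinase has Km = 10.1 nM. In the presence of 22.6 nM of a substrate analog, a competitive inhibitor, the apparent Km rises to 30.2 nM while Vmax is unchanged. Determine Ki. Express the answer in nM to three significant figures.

11.4 nM

Competitive: Km,app = α·Km with α = 1 + [I]/Ki.
α = Km,app/Km = 30.2/10.1 = 2.990.
Since α = 1 + [I]/Ki, [I]/Ki = 2.990 − 1 = 1.990 and Ki = 22.6/1.990 = 11.4 nM.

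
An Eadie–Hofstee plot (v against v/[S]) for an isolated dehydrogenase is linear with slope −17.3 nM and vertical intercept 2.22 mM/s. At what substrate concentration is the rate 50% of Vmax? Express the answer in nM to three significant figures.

The Eadie–Hofstee slope gives Km = 17.3 nM (slope = −Km).
v/Vmax = [S]/(Km+[S]) = 0.5 ⇒ [S] = Km·0.5/(1−0.5) = 17.3 × 1.000 = 17.3 nM.

17.3 nM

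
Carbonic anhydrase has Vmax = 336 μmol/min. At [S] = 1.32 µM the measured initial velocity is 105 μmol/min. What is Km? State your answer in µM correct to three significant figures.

2.90 µM

v/Vmax = 105/336 = 0.3125 = [S]/(Km+[S]).
So Km + [S] = [S]/0.3125 = 4.224 µM, giving Km = 4.224 − 1.32 = 2.90 µM.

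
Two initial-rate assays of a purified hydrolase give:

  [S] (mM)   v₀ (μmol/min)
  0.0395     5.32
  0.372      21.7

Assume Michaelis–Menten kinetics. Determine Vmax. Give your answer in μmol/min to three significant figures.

From v = Vmax[S]/(Km+[S]), each point gives Vmax = v(Km+[S])/[S].
Equating: 5.32(Km+0.0395)/0.0395 = 21.7(Km+0.372)/0.372.
134.7·Km + 5.32 = 58.33·Km + 21.7, so (134.7 − 58.33)·Km = 21.7 − 5.32.
Km = 16.38/76.35 = 0.215 mM; then Vmax = 5.32(0.215+0.0395)/0.0395 = 34.2 μmol/min.

34.2 μmol/min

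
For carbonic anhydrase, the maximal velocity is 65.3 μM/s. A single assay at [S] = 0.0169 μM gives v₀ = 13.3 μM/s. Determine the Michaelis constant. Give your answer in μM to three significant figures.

From v = Vmax[S]/(Km+[S]), Km = [S](Vmax − v)/v.
Km = 0.0169 × (65.3 − 13.3) / 13.3 = 0.8788/13.3 = 0.0661 μM.

0.0661 μM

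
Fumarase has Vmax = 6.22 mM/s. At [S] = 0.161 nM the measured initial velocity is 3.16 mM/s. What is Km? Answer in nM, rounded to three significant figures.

v/Vmax = 3.16/6.22 = 0.5080 = [S]/(Km+[S]).
So Km + [S] = [S]/0.5080 = 0.3169 nM, giving Km = 0.3169 − 0.161 = 0.156 nM.

0.156 nM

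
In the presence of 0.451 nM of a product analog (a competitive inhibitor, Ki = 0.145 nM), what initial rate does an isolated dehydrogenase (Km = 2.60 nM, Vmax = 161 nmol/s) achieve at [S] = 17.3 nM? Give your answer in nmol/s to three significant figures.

99.5 nmol/s

α = 1 + [I]/Ki = 1 + 0.451/0.145 = 4.110.
For a competitive inhibitor, Vmax is unchanged and the apparent Km becomes α·Km: Km,app = 10.7 nM, Vmax,app = 161 nmol/s.
v = Vmax,app·[S]/(Km,app + [S]) = 161 × 17.3/(10.7 + 17.3) = 99.5 nmol/s.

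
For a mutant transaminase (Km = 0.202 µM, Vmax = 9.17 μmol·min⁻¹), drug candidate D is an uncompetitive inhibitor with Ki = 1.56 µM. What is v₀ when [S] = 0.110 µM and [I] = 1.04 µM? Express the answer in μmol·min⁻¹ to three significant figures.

α = 1 + [I]/Ki = 1 + 1.04/1.56 = 1.667.
For an uncompetitive inhibitor, both parameters are divided by α, giving Vmax/α and Km/α: Km,app = 0.121 µM, Vmax,app = 5.50 μmol·min⁻¹.
v = Vmax,app·[S]/(Km,app + [S]) = 5.50 × 0.110/(0.121 + 0.110) = 2.62 μmol·min⁻¹.

2.62 μmol·min⁻¹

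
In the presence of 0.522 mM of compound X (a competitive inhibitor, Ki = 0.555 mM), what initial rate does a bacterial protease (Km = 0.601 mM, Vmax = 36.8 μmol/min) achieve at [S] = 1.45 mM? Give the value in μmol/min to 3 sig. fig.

20.4 μmol/min

α = 1 + [I]/Ki = 1 + 0.522/0.555 = 1.941.
For a competitive inhibitor, Vmax is unchanged and the apparent Km becomes α·Km: Km,app = 1.17 mM, Vmax,app = 36.8 μmol/min.
v = Vmax,app·[S]/(Km,app + [S]) = 36.8 × 1.45/(1.17 + 1.45) = 20.4 μmol/min.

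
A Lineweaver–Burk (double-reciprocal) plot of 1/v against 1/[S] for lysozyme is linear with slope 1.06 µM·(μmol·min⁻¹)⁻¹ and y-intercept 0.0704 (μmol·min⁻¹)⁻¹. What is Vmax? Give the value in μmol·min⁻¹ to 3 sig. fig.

The y-intercept of a Lineweaver–Burk plot equals 1/Vmax, so Vmax = 1/0.0704 = 14.2 μmol·min⁻¹.

14.2 μmol·min⁻¹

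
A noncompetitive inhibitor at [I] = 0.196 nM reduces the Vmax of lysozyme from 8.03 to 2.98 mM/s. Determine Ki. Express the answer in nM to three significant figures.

0.116 nM

Noncompetitive: Vmax,app = Vmax/α with α = 1 + [I]/Ki.
α = Vmax/Vmax,app = 8.03/2.98 = 2.695.
Ki = [I]/(α − 1) = 0.196/1.695 = 0.116 nM.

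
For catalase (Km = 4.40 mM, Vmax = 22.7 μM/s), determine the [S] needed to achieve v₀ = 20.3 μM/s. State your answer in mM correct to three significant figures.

37.2 mM

The required fractional saturation is v/Vmax = 20.3/22.7 = 0.8943.
Then [S]/(Km+[S]) = 0.8943 ⇒ [S] = 4.40 × 0.8943/(1 − 0.8943) = 37.2 mM.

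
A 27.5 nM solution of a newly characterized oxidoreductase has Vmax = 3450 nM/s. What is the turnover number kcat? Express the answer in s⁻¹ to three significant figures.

kcat = Vmax/[E]total = 3450 nM/s / 27.5 nM = 125 s⁻¹.

125 s⁻¹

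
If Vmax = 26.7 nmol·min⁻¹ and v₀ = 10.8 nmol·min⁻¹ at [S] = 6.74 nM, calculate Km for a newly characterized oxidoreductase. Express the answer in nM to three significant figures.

9.92 nM

v/Vmax = 10.8/26.7 = 0.4045 = [S]/(Km+[S]).
So Km + [S] = [S]/0.4045 = 16.66 nM, giving Km = 16.66 − 6.74 = 9.92 nM.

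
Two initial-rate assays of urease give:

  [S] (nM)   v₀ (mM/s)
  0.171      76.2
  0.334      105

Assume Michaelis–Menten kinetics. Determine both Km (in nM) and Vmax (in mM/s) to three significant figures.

Km = 0.219 nM; Vmax = 174 mM/s

In reciprocal form, 1/v = (Km/Vmax)·(1/[S]) + 1/Vmax. The two points give (1/[S], 1/v) = (5.848, 0.01312) and (2.994, 0.009524).
Slope = (0.01312 − 0.009524)/(5.848 − 2.994) = 0.001261; intercept = 0.01312 − 0.001261×5.848 = 0.005748.
Vmax = 1/intercept = 174 mM/s; Km = slope × Vmax = 0.001261 × 174 = 0.219 nM.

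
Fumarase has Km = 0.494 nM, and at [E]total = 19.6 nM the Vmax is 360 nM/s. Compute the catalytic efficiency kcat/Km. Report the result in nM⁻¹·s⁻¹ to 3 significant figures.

kcat = Vmax/[E]total = 360/19.6 = 18.4 s⁻¹.
kcat/Km = 18.4/0.494 = 37.2 nM⁻¹·s⁻¹.

37.2 nM⁻¹·s⁻¹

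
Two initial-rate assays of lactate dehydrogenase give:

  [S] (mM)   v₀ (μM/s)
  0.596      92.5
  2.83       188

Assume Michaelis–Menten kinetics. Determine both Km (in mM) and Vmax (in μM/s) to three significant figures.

Km = 1.08 mM; Vmax = 259 μM/s

In reciprocal form, 1/v = (Km/Vmax)·(1/[S]) + 1/Vmax. The two points give (1/[S], 1/v) = (1.678, 0.01081) and (0.3534, 0.005319).
Slope = (0.01081 − 0.005319)/(1.678 − 0.3534) = 0.004146; intercept = 0.01081 − 0.004146×1.678 = 0.003854.
Vmax = 1/intercept = 259 μM/s; Km = slope × Vmax = 0.004146 × 259 = 1.08 mM.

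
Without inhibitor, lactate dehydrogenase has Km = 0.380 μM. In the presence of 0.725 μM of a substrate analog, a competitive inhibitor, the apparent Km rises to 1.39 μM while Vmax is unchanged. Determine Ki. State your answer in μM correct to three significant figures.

Competitive: Km,app = α·Km with α = 1 + [I]/Ki.
α = Km,app/Km = 1.39/0.380 = 3.658.
Ki = [I]/(α − 1) = 0.725/2.658 = 0.273 μM.

0.273 μM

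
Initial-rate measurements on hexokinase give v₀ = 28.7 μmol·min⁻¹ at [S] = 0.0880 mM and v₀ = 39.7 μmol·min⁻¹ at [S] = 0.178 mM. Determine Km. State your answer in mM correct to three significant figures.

0.107 mM

In reciprocal form, 1/v = (Km/Vmax)·(1/[S]) + 1/Vmax. The two points give (1/[S], 1/v) = (11.36, 0.03484) and (5.618, 0.02519).
Slope = (0.03484 − 0.02519)/(11.36 − 5.618) = 0.001680; intercept = 0.03484 − 0.001680×11.36 = 0.01575.
Vmax = 1/intercept = 63.5 μmol·min⁻¹; Km = slope × Vmax = 0.001680 × 63.5 = 0.107 mM.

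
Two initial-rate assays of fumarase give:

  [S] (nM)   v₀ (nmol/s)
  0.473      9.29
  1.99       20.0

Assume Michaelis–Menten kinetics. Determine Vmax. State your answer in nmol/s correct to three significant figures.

31.2 nmol/s

In reciprocal form, 1/v = (Km/Vmax)·(1/[S]) + 1/Vmax. The two points give (1/[S], 1/v) = (2.114, 0.1076) and (0.5025, 0.05000).
Slope = (0.1076 − 0.05000)/(2.114 − 0.5025) = 0.03577; intercept = 0.1076 − 0.03577×2.114 = 0.03203.
Vmax = 1/intercept = 31.2 nmol/s; Km = slope × Vmax = 0.03577 × 31.2 = 1.12 nM.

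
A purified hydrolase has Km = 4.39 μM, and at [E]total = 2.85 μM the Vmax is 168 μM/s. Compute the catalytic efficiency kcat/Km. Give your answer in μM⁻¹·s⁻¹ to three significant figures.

kcat = Vmax/[E]total = 168/2.85 = 58.9 s⁻¹.
kcat/Km = 58.9/4.39 = 13.4 μM⁻¹·s⁻¹.

13.4 μM⁻¹·s⁻¹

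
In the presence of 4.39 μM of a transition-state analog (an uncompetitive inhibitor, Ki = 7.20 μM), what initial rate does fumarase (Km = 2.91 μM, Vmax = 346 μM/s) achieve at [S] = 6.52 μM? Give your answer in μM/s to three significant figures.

α = 1 + [I]/Ki = 1 + 4.39/7.20 = 1.610.
For an uncompetitive inhibitor, both parameters are divided by α, giving Vmax/α and Km/α: Km,app = 1.81 μM, Vmax,app = 215 μM/s.
v = Vmax,app·[S]/(Km,app + [S]) = 215 × 6.52/(1.81 + 6.52) = 168 μM/s.

168 μM/s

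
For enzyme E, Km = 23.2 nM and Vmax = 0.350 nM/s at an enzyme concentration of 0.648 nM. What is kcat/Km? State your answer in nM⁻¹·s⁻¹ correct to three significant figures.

0.0233 nM⁻¹·s⁻¹

kcat = Vmax/[E]total = 0.350/0.648 = 0.540 s⁻¹.
kcat/Km = 0.540/23.2 = 0.0233 nM⁻¹·s⁻¹.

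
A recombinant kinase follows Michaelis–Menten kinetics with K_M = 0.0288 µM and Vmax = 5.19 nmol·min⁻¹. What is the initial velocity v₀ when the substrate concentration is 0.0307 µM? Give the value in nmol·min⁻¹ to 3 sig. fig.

2.68 nmol·min⁻¹

v = Vmax·[S]/(Km + [S]) = 5.19 × 0.0307 / (0.0288 + 0.0307)
  = 0.1593 / 0.05950 = 2.68 nmol·min⁻¹.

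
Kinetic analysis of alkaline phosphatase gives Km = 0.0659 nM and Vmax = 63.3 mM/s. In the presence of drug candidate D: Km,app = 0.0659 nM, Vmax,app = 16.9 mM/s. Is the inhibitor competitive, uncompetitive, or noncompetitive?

Vmax decreases (63.3 → 16.9 mM/s) while Km is unchanged — pure noncompetitive inhibition.

noncompetitive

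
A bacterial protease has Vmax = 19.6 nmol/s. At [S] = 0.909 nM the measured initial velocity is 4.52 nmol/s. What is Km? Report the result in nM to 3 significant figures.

v/Vmax = 4.52/19.6 = 0.2306 = [S]/(Km+[S]).
So Km + [S] = [S]/0.2306 = 3.942 nM, giving Km = 3.942 − 0.909 = 3.03 nM.

3.03 nM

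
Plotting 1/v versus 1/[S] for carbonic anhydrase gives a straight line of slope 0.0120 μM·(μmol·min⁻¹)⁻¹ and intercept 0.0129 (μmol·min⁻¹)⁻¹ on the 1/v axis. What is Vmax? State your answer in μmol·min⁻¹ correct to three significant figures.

77.5 μmol·min⁻¹

The y-intercept of a Lineweaver–Burk plot equals 1/Vmax, so Vmax = 1/0.0129 = 77.5 μmol·min⁻¹.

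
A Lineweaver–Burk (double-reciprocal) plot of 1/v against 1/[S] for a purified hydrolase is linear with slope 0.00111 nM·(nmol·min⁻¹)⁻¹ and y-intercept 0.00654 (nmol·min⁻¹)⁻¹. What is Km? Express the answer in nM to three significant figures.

0.170 nM

y-intercept = 1/Vmax ⇒ Vmax = 153 nmol·min⁻¹; slope = Km/Vmax ⇒ Km = slope × Vmax.
Km = 0.00111 × 153 = 0.170 nM.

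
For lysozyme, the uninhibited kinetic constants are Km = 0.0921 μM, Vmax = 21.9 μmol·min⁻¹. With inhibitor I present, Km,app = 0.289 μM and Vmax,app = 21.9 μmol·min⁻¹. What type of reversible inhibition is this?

Km increases (0.0921 → 0.289 μM) while Vmax is unchanged — the hallmark of competitive inhibition.

competitive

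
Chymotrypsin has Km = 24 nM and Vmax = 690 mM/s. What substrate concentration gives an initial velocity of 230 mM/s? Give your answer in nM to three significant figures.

Rearranging v = Vmax[S]/(Km+[S]) gives [S] = Km·v/(Vmax − v).
[S] = 24 × 230 / (690 − 230) = 5520/460.0 = 12.0 nM.

12.0 nM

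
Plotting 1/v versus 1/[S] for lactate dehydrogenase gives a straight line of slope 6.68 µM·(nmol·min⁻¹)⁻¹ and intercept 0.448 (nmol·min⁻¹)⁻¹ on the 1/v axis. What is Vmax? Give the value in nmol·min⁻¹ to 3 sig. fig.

The y-intercept of a Lineweaver–Burk plot equals 1/Vmax, so Vmax = 1/0.448 = 2.23 nmol·min⁻¹.

2.23 nmol·min⁻¹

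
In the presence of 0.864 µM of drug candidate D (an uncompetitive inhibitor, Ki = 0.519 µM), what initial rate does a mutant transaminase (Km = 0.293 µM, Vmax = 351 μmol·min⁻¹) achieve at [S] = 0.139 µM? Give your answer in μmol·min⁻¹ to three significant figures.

73.5 μmol·min⁻¹

α = 1 + [I]/Ki = 1 + 0.864/0.519 = 2.665.
For an uncompetitive inhibitor, both parameters are divided by α, giving Vmax/α and Km/α: Km,app = 0.110 µM, Vmax,app = 132 μmol·min⁻¹.
v = Vmax,app·[S]/(Km,app + [S]) = 132 × 0.139/(0.110 + 0.139) = 73.5 μmol·min⁻¹.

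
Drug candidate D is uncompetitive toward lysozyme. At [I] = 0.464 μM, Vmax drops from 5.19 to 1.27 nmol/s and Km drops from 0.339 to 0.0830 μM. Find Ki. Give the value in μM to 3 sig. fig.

Uncompetitive: Vmax,app = Vmax/α (and Km,app = Km/α) with α = 1 + [I]/Ki.
α = Vmax/Vmax,app = 5.19/1.27 = 4.087.
Since α = 1 + [I]/Ki, [I]/Ki = 4.087 − 1 = 3.087 and Ki = 0.464/3.087 = 0.150 μM.

0.150 μM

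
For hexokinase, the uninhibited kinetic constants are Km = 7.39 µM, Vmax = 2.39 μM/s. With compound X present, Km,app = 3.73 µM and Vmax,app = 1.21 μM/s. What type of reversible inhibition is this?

uncompetitive

Both Km and Vmax decrease by the same factor (~1.98-fold) — characteristic of uncompetitive inhibition.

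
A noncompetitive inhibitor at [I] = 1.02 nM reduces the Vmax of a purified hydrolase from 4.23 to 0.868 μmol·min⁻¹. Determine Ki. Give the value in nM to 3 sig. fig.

Noncompetitive: Vmax,app = Vmax/α with α = 1 + [I]/Ki.
α = Vmax/Vmax,app = 4.23/0.868 = 4.873.
Ki = [I]/(α − 1) = 1.02/3.873 = 0.263 nM.

0.263 nM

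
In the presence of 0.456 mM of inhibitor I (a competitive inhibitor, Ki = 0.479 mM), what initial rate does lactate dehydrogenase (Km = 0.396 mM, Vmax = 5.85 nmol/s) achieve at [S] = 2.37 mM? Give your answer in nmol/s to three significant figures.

4.41 nmol/s

With α = 1 + [I]/Ki = 1 + 0.456/0.479 = 1.952, the competitive rate law is v = Vmax[S] / (αKm + [S]).
v = 5.85×2.37 / (1.952×0.396 + 2.37) = 13.86/3.143 = 4.41 nmol/s.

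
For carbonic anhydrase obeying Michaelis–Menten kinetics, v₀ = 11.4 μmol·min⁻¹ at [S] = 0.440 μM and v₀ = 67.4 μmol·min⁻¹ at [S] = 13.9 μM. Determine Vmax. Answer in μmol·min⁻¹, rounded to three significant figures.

From v = Vmax[S]/(Km+[S]), each point gives Vmax = v(Km+[S])/[S].
Equating: 11.4(Km+0.440)/0.440 = 67.4(Km+13.9)/13.9.
25.91·Km + 11.4 = 4.849·Km + 67.4, so (25.91 − 4.849)·Km = 67.4 − 11.4.
Km = 56.00/21.06 = 2.66 μM; then Vmax = 11.4(2.66+0.440)/0.440 = 80.3 μmol·min⁻¹.

80.3 μmol·min⁻¹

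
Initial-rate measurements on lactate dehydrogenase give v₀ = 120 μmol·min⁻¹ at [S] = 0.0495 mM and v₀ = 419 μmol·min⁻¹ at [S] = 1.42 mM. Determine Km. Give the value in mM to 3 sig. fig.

In reciprocal form, 1/v = (Km/Vmax)·(1/[S]) + 1/Vmax. The two points give (1/[S], 1/v) = (20.20, 0.008333) and (0.7042, 0.002387).
Slope = (0.008333 − 0.002387)/(20.20 − 0.7042) = 0.0003050; intercept = 0.008333 − 0.0003050×20.20 = 0.002172.
Vmax = 1/intercept = 460 μmol·min⁻¹; Km = slope × Vmax = 0.0003050 × 460 = 0.140 mM.

0.140 mM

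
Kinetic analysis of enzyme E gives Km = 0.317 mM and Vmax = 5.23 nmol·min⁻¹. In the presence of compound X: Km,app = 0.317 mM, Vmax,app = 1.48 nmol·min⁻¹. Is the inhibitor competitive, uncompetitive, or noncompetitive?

noncompetitive

Vmax decreases (5.23 → 1.48 nmol·min⁻¹) while Km is unchanged — pure noncompetitive inhibition.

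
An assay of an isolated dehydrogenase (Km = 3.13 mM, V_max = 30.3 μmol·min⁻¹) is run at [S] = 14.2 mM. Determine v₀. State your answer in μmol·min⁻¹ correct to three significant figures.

24.8 μmol·min⁻¹

v = Vmax·[S]/(Km + [S]) = 30.3 × 14.2 / (3.13 + 14.2)
  = 430.3 / 17.33 = 24.8 μmol·min⁻¹.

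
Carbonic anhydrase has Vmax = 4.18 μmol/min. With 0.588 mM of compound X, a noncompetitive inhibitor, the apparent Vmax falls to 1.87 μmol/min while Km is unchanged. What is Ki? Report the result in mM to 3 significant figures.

0.476 mM

Noncompetitive: Vmax,app = Vmax/α with α = 1 + [I]/Ki.
α = Vmax/Vmax,app = 4.18/1.87 = 2.235.
Ki = [I]/(α − 1) = 0.588/1.235 = 0.476 mM.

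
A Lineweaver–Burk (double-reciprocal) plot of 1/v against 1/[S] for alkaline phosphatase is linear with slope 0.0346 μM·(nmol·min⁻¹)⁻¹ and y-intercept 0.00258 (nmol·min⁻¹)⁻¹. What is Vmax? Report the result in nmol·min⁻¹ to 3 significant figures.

388 nmol·min⁻¹

The y-intercept of a Lineweaver–Burk plot equals 1/Vmax, so Vmax = 1/0.00258 = 388 nmol·min⁻¹.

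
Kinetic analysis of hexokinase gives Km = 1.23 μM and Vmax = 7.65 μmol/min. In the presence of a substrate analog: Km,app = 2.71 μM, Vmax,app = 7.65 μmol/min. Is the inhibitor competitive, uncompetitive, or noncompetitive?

competitive

Km increases (1.23 → 2.71 μM) while Vmax is unchanged — the hallmark of competitive inhibition.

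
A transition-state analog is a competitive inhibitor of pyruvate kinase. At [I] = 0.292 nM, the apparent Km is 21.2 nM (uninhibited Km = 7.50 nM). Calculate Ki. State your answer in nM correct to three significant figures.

0.160 nM

Competitive: Km,app = α·Km with α = 1 + [I]/Ki.
α = Km,app/Km = 21.2/7.50 = 2.827.
Ki = [I]/(α − 1) = 0.292/1.827 = 0.160 nM.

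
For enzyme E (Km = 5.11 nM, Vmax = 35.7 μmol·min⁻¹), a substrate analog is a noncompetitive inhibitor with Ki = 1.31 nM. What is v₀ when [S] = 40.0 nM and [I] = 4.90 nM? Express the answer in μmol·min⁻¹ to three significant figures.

α = 1 + [I]/Ki = 1 + 4.90/1.31 = 4.740.
For a noncompetitive inhibitor, Vmax is reduced to Vmax/α while Km is unchanged: Km,app = 5.11 nM, Vmax,app = 7.53 μmol·min⁻¹.
v = Vmax,app·[S]/(Km,app + [S]) = 7.53 × 40.0/(5.11 + 40.0) = 6.68 μmol·min⁻¹.

6.68 μmol·min⁻¹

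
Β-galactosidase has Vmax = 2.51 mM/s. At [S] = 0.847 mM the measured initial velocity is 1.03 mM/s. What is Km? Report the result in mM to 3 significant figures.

v/Vmax = 1.03/2.51 = 0.4104 = [S]/(Km+[S]).
So Km + [S] = [S]/0.4104 = 2.064 mM, giving Km = 2.064 − 0.847 = 1.22 mM.

1.22 mM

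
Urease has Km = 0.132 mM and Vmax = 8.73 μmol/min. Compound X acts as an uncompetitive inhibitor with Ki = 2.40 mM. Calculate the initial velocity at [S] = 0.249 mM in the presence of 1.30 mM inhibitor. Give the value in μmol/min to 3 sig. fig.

4.21 μmol/min

α = 1 + [I]/Ki = 1 + 1.30/2.40 = 1.542.
For an uncompetitive inhibitor, both parameters are divided by α, giving Vmax/α and Km/α: Km,app = 0.0856 mM, Vmax,app = 5.66 μmol/min.
v = Vmax,app·[S]/(Km,app + [S]) = 5.66 × 0.249/(0.0856 + 0.249) = 4.21 μmol/min.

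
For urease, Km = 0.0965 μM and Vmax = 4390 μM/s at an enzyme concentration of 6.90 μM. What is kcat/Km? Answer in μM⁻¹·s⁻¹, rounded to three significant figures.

kcat = Vmax/[E]total = 4390/6.90 = 636 s⁻¹.
kcat/Km = 636/0.0965 = 6590 μM⁻¹·s⁻¹.

6590 μM⁻¹·s⁻¹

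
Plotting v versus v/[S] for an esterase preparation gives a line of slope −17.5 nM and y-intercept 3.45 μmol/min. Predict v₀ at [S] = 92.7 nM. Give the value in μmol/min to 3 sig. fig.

2.90 μmol/min

In the Eadie–Hofstee form v = Vmax − Km·(v/[S]), the slope is −Km and the intercept is Vmax, so Km = 17.5 nM and Vmax = 3.45 μmol/min.
v = 3.45 × 92.7/(17.5 + 92.7) = 2.90 μmol/min.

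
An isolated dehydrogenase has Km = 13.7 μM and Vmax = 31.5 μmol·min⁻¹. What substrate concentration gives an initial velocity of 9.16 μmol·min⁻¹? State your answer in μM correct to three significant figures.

Rearranging v = Vmax[S]/(Km+[S]) gives [S] = Km·v/(Vmax − v).
[S] = 13.7 × 9.16 / (31.5 − 9.16) = 125.5/22.34 = 5.62 μM.

5.62 μM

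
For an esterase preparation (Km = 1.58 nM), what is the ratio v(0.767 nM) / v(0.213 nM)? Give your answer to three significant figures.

2.75

The fractional saturations are [S]/(Km+[S]) = 0.213/1.793 = 0.1188 and 0.767/2.347 = 0.3268.
v₂/v₁ is just their ratio: 0.3268/0.1188 = 2.75.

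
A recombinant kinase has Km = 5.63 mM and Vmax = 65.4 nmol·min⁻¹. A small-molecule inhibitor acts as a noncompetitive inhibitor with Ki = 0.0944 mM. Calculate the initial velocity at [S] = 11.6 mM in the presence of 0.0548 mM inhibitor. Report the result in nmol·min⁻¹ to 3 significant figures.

α = 1 + [I]/Ki = 1 + 0.0548/0.0944 = 1.581.
For a noncompetitive inhibitor, Vmax is reduced to Vmax/α while Km is unchanged: Km,app = 5.63 mM, Vmax,app = 41.4 nmol·min⁻¹.
v = Vmax,app·[S]/(Km,app + [S]) = 41.4 × 11.6/(5.63 + 11.6) = 27.9 nmol·min⁻¹.

27.9 nmol·min⁻¹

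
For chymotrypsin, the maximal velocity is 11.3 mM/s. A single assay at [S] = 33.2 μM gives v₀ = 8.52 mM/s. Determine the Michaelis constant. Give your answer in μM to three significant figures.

10.8 μM

v/Vmax = 8.52/11.3 = 0.7540 = [S]/(Km+[S]).
So Km + [S] = [S]/0.7540 = 44.03 μM, giving Km = 44.03 − 33.2 = 10.8 μM.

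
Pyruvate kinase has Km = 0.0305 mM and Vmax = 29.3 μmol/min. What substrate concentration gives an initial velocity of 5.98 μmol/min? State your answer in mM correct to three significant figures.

Rearranging v = Vmax[S]/(Km+[S]) gives [S] = Km·v/(Vmax − v).
[S] = 0.0305 × 5.98 / (29.3 − 5.98) = 0.1824/23.32 = 0.00782 mM.

0.00782 mM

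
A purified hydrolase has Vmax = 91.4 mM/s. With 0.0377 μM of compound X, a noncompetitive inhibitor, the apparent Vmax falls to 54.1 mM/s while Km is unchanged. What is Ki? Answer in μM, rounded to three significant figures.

Noncompetitive: Vmax,app = Vmax/α with α = 1 + [I]/Ki.
α = Vmax/Vmax,app = 91.4/54.1 = 1.689.
Ki = [I]/(α − 1) = 0.0377/0.6895 = 0.0547 μM.

0.0547 μM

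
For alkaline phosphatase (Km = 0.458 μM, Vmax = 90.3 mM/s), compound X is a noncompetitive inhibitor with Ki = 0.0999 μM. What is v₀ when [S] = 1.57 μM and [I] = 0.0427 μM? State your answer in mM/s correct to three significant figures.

With α = 1 + [I]/Ki = 1 + 0.0427/0.0999 = 1.427, the noncompetitive rate law is v = (Vmax/α)·[S] / (Km + [S]).
v = (90.3/1.427)×1.57 / (0.458 + 1.57) = 99.32/2.028 = 49.0 mM/s.

49.0 mM/s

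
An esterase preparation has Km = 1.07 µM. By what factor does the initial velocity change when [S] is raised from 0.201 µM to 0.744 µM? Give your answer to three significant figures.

Since Vmax cancels, v₂/v₁ = [S]₂(Km+[S]₁) / [S]₁(Km+[S]₂).
= 0.744×(1.07+0.201) / (0.201×(1.07+0.744)) = 0.9456/0.3646 = 2.59.

2.59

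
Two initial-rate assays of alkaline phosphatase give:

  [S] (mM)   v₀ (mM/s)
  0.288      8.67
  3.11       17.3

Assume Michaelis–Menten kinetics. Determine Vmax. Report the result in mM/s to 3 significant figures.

19.3 mM/s

In reciprocal form, 1/v = (Km/Vmax)·(1/[S]) + 1/Vmax. The two points give (1/[S], 1/v) = (3.472, 0.1153) and (0.3215, 0.05780).
Slope = (0.1153 − 0.05780)/(3.472 − 0.3215) = 0.01826; intercept = 0.1153 − 0.01826×3.472 = 0.05193.
Vmax = 1/intercept = 19.3 mM/s; Km = slope × Vmax = 0.01826 × 19.3 = 0.352 mM.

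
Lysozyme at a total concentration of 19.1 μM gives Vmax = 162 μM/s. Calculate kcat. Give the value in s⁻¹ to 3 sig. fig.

kcat = Vmax/[E]total = 162 μM/s / 19.1 μM = 8.48 s⁻¹.

8.48 s⁻¹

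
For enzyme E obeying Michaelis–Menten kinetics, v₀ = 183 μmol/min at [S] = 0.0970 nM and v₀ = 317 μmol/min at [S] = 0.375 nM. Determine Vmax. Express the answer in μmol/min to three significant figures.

In reciprocal form, 1/v = (Km/Vmax)·(1/[S]) + 1/Vmax. The two points give (1/[S], 1/v) = (10.31, 0.005464) and (2.667, 0.003155).
Slope = (0.005464 − 0.003155)/(10.31 − 2.667) = 0.0003022; intercept = 0.005464 − 0.0003022×10.31 = 0.002349.
Vmax = 1/intercept = 426 μmol/min; Km = slope × Vmax = 0.0003022 × 426 = 0.129 nM.

426 μmol/min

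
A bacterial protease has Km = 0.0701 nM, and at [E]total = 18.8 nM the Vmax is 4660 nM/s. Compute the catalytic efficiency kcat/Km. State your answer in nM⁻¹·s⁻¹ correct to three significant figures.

kcat = Vmax/[E]total = 4660/18.8 = 248 s⁻¹.
kcat/Km = 248/0.0701 = 3540 nM⁻¹·s⁻¹.

3540 nM⁻¹·s⁻¹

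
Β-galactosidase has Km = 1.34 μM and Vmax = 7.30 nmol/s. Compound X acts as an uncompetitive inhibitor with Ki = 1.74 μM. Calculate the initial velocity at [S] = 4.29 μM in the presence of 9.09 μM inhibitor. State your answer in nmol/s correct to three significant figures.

1.12 nmol/s

α = 1 + [I]/Ki = 1 + 9.09/1.74 = 6.224.
For an uncompetitive inhibitor, both parameters are divided by α, giving Vmax/α and Km/α: Km,app = 0.215 μM, Vmax,app = 1.17 nmol/s.
v = Vmax,app·[S]/(Km,app + [S]) = 1.17 × 4.29/(0.215 + 4.29) = 1.12 nmol/s.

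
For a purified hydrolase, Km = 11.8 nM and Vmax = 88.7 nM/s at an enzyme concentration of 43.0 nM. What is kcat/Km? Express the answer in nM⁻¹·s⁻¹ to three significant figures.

kcat = Vmax/[E]total = 88.7/43.0 = 2.06 s⁻¹.
kcat/Km = 2.06/11.8 = 0.175 nM⁻¹·s⁻¹.

0.175 nM⁻¹·s⁻¹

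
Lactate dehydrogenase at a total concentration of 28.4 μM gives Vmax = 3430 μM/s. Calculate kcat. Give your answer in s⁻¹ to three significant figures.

kcat = Vmax/[E]total = 3430 μM/s / 28.4 μM = 121 s⁻¹.

121 s⁻¹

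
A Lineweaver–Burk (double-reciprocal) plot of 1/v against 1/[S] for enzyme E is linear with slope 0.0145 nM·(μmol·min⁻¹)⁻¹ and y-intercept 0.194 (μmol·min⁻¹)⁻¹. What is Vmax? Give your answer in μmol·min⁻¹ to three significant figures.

5.15 μmol·min⁻¹

The y-intercept of a Lineweaver–Burk plot equals 1/Vmax, so Vmax = 1/0.194 = 5.15 μmol·min⁻¹.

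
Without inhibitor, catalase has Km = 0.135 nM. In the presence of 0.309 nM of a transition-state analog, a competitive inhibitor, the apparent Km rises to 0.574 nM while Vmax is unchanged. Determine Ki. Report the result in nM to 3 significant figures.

0.0950 nM

Competitive: Km,app = α·Km with α = 1 + [I]/Ki.
α = Km,app/Km = 0.574/0.135 = 4.252.
Ki = [I]/(α − 1) = 0.309/3.252 = 0.0950 nM.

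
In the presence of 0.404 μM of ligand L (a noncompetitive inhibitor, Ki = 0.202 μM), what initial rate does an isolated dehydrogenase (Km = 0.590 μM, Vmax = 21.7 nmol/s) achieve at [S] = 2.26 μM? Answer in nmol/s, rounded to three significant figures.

5.74 nmol/s

α = 1 + [I]/Ki = 1 + 0.404/0.202 = 3.000.
For a noncompetitive inhibitor, Vmax is reduced to Vmax/α while Km is unchanged: Km,app = 0.590 μM, Vmax,app = 7.23 nmol/s.
v = Vmax,app·[S]/(Km,app + [S]) = 7.23 × 2.26/(0.590 + 2.26) = 5.74 nmol/s.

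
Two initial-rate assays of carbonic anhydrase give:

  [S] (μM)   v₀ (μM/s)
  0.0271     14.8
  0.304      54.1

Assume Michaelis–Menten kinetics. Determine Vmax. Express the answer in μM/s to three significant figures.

In reciprocal form, 1/v = (Km/Vmax)·(1/[S]) + 1/Vmax. The two points give (1/[S], 1/v) = (36.90, 0.06757) and (3.289, 0.01848).
Slope = (0.06757 − 0.01848)/(36.90 − 3.289) = 0.001460; intercept = 0.06757 − 0.001460×36.90 = 0.01368.
Vmax = 1/intercept = 73.1 μM/s; Km = slope × Vmax = 0.001460 × 73.1 = 0.107 μM.

73.1 μM/s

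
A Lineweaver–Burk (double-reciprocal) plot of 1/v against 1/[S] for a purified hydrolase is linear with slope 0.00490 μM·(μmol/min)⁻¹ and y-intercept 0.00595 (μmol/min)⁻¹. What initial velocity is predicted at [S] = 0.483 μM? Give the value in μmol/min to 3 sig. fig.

62.1 μmol/min

The y-intercept is 1/Vmax, so Vmax = 1/0.00595 = 168 μmol/min.
The slope is Km/Vmax, so Km = 0.00490 × 168 = 0.824 μM.
Then v = 168 × 0.483/(0.824 + 0.483) = 62.1 μmol/min.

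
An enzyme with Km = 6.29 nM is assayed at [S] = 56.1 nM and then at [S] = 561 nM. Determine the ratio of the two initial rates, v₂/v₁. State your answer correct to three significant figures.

1.10

The fractional saturations are [S]/(Km+[S]) = 56.1/62.39 = 0.8992 and 561/567.3 = 0.9889.
v₂/v₁ is just their ratio: 0.9889/0.8992 = 1.10.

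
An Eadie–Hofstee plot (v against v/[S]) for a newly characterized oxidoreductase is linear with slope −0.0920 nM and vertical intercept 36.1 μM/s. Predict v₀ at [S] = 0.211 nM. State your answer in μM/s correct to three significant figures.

25.1 μM/s

In the Eadie–Hofstee form v = Vmax − Km·(v/[S]), the slope is −Km and the intercept is Vmax, so Km = 0.0920 nM and Vmax = 36.1 μM/s.
v = 36.1 × 0.211/(0.0920 + 0.211) = 25.1 μM/s.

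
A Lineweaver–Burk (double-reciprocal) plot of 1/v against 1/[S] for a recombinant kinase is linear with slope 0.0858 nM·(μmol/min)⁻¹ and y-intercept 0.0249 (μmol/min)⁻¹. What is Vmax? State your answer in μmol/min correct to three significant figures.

40.2 μmol/min

The y-intercept of a Lineweaver–Burk plot equals 1/Vmax, so Vmax = 1/0.0249 = 40.2 μmol/min.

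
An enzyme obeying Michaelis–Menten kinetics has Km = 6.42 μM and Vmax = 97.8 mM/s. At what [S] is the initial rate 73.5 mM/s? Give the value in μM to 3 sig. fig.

The required fractional saturation is v/Vmax = 73.5/97.8 = 0.7515.
Then [S]/(Km+[S]) = 0.7515 ⇒ [S] = 6.42 × 0.7515/(1 − 0.7515) = 19.4 μM.

19.4 μM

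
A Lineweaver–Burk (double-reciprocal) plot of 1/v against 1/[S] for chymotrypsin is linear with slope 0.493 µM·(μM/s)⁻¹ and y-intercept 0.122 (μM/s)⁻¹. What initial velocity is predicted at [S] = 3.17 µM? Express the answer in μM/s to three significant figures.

3.60 μM/s

The y-intercept is 1/Vmax, so Vmax = 1/0.122 = 8.20 μM/s.
The slope is Km/Vmax, so Km = 0.493 × 8.20 = 4.04 µM.
Then v = 8.20 × 3.17/(4.04 + 3.17) = 3.60 μM/s.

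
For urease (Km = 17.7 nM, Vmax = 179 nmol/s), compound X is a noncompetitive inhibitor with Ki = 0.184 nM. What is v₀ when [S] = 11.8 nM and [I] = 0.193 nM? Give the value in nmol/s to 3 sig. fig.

34.9 nmol/s

α = 1 + [I]/Ki = 1 + 0.193/0.184 = 2.049.
For a noncompetitive inhibitor, Vmax is reduced to Vmax/α while Km is unchanged: Km,app = 17.7 nM, Vmax,app = 87.4 nmol/s.
v = Vmax,app·[S]/(Km,app + [S]) = 87.4 × 11.8/(17.7 + 11.8) = 34.9 nmol/s.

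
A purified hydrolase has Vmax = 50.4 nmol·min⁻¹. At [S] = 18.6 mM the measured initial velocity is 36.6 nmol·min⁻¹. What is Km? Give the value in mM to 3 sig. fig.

From v = Vmax[S]/(Km+[S]), Km = [S](Vmax − v)/v.
Km = 18.6 × (50.4 − 36.6) / 36.6 = 256.7/36.6 = 7.01 mM.

7.01 mM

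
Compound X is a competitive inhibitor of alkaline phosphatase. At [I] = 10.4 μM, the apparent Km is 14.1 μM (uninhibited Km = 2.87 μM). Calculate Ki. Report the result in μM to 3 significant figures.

Competitive: Km,app = α·Km with α = 1 + [I]/Ki.
α = Km,app/Km = 14.1/2.87 = 4.913.
Since α = 1 + [I]/Ki, [I]/Ki = 4.913 − 1 = 3.913 and Ki = 10.4/3.913 = 2.66 μM.

2.66 μM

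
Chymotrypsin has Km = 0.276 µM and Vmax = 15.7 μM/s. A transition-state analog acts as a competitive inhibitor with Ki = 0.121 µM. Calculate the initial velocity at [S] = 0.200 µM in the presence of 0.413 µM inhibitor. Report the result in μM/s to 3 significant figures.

With α = 1 + [I]/Ki = 1 + 0.413/0.121 = 4.413, the competitive rate law is v = Vmax[S] / (αKm + [S]).
v = 15.7×0.200 / (4.413×0.276 + 0.200) = 3.140/1.418 = 2.21 μM/s.

2.21 μM/s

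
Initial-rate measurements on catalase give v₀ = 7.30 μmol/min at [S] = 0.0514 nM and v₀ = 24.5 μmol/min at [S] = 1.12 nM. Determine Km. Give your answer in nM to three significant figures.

From v = Vmax[S]/(Km+[S]), each point gives Vmax = v(Km+[S])/[S].
Equating: 7.30(Km+0.0514)/0.0514 = 24.5(Km+1.12)/1.12.
142.0·Km + 7.30 = 21.87·Km + 24.5, so (142.0 − 21.87)·Km = 24.5 − 7.30.
Km = 17.20/120.1 = 0.143 nM; then Vmax = 7.30(0.143+0.0514)/0.0514 = 27.6 μmol/min.

0.143 nM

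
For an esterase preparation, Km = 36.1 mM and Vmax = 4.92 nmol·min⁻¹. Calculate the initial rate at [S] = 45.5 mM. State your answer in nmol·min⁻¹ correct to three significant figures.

2.74 nmol·min⁻¹

v = Vmax·[S]/(Km + [S]) = 4.92 × 45.5 / (36.1 + 45.5)
  = 223.9 / 81.60 = 2.74 nmol·min⁻¹.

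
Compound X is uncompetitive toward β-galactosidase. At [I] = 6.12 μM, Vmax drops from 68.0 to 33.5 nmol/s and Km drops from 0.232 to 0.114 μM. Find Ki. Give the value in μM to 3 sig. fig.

Uncompetitive: Vmax,app = Vmax/α (and Km,app = Km/α) with α = 1 + [I]/Ki.
α = Vmax/Vmax,app = 68.0/33.5 = 2.030.
Since α = 1 + [I]/Ki, [I]/Ki = 2.030 − 1 = 1.030 and Ki = 6.12/1.030 = 5.94 μM.

5.94 μM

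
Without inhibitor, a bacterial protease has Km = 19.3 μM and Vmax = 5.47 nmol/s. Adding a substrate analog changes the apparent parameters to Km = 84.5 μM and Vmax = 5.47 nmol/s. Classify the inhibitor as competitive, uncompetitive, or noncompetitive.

competitive

Km increases (19.3 → 84.5 μM) while Vmax is unchanged — the hallmark of competitive inhibition.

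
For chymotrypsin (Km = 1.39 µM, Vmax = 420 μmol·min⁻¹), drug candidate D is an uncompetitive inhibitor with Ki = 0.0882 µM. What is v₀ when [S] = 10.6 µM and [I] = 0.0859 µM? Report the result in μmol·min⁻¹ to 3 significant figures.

α = 1 + [I]/Ki = 1 + 0.0859/0.0882 = 1.974.
For an uncompetitive inhibitor, both parameters are divided by α, giving Vmax/α and Km/α: Km,app = 0.704 µM, Vmax,app = 213 μmol·min⁻¹.
v = Vmax,app·[S]/(Km,app + [S]) = 213 × 10.6/(0.704 + 10.6) = 200 μmol·min⁻¹.

200 μmol·min⁻¹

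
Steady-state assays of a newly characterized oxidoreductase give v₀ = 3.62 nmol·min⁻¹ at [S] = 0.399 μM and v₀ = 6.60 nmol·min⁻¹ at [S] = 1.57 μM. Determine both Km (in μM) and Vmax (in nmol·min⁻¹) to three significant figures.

Km = 0.612 μM; Vmax = 9.17 nmol·min⁻¹

From v = Vmax[S]/(Km+[S]), each point gives Vmax = v(Km+[S])/[S].
Equating: 3.62(Km+0.399)/0.399 = 6.60(Km+1.57)/1.57.
9.073·Km + 3.62 = 4.204·Km + 6.60, so (9.073 − 4.204)·Km = 6.60 − 3.62.
Km = 2.980/4.869 = 0.612 μM; then Vmax = 3.62(0.612+0.399)/0.399 = 9.17 nmol·min⁻¹.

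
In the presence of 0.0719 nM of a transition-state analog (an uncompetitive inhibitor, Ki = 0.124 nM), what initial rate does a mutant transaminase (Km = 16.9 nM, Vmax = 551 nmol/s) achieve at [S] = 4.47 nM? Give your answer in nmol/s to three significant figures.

With α = 1 + [I]/Ki = 1 + 0.0719/0.124 = 1.580, the uncompetitive rate law is v = (Vmax/α)·[S] / (Km/α + [S]).
v = (551/1.580)×4.47 / (16.9/1.580 + 4.47) = 1559/15.17 = 103 nmol/s.

103 nmol/s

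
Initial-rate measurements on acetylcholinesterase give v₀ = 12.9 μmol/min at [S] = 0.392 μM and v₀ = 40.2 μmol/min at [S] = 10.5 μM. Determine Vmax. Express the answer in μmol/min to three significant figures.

In reciprocal form, 1/v = (Km/Vmax)·(1/[S]) + 1/Vmax. The two points give (1/[S], 1/v) = (2.551, 0.07752) and (0.09524, 0.02488).
Slope = (0.07752 − 0.02488)/(2.551 − 0.09524) = 0.02144; intercept = 0.07752 − 0.02144×2.551 = 0.02283.
Vmax = 1/intercept = 43.8 μmol/min; Km = slope × Vmax = 0.02144 × 43.8 = 0.939 μM.

43.8 μmol/min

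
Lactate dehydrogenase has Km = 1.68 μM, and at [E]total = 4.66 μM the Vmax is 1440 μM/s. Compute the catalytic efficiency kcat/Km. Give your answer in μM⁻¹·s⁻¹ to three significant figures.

kcat = Vmax/[E]total = 1440/4.66 = 309 s⁻¹.
kcat/Km = 309/1.68 = 184 μM⁻¹·s⁻¹.

184 μM⁻¹·s⁻¹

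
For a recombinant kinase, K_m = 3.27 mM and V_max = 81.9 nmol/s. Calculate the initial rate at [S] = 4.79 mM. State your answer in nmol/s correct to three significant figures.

[S]/(Km+[S]) = 4.79/8.060 = 0.5943, the fractional saturation.
v = 0.5943 × Vmax = 0.5943 × 81.9 = 48.7 nmol/s.

48.7 nmol/s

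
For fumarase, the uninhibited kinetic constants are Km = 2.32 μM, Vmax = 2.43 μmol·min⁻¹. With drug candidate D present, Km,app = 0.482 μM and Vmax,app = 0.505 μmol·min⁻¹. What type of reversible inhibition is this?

uncompetitive

Both Km and Vmax decrease by the same factor (~4.81-fold) — characteristic of uncompetitive inhibition.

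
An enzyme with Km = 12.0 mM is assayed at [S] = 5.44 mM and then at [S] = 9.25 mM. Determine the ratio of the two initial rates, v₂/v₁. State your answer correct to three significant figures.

1.40

The fractional saturations are [S]/(Km+[S]) = 5.44/17.44 = 0.3119 and 9.25/21.25 = 0.4353.
v₂/v₁ is just their ratio: 0.4353/0.3119 = 1.40.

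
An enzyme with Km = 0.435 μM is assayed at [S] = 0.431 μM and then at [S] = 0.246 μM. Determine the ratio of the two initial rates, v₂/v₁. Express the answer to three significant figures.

The fractional saturations are [S]/(Km+[S]) = 0.431/0.8660 = 0.4977 and 0.246/0.6810 = 0.3612.
v₂/v₁ is just their ratio: 0.3612/0.4977 = 0.726.

0.726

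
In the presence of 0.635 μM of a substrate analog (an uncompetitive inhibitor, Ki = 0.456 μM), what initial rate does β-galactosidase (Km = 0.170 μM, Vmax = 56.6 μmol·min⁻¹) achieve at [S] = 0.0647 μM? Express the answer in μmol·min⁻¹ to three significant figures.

α = 1 + [I]/Ki = 1 + 0.635/0.456 = 2.393.
For an uncompetitive inhibitor, both parameters are divided by α, giving Vmax/α and Km/α: Km,app = 0.0711 μM, Vmax,app = 23.7 μmol·min⁻¹.
v = Vmax,app·[S]/(Km,app + [S]) = 23.7 × 0.0647/(0.0711 + 0.0647) = 11.3 μmol·min⁻¹.

11.3 μmol·min⁻¹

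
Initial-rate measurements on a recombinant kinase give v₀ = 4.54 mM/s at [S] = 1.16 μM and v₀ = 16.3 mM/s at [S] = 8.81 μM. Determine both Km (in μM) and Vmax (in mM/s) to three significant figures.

In reciprocal form, 1/v = (Km/Vmax)·(1/[S]) + 1/Vmax. The two points give (1/[S], 1/v) = (0.8621, 0.2203) and (0.1135, 0.06135).
Slope = (0.2203 − 0.06135)/(0.8621 − 0.1135) = 0.2123; intercept = 0.2203 − 0.2123×0.8621 = 0.03725.
Vmax = 1/intercept = 26.8 mM/s; Km = slope × Vmax = 0.2123 × 26.8 = 5.70 μM.

Km = 5.70 μM; Vmax = 26.8 mM/s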